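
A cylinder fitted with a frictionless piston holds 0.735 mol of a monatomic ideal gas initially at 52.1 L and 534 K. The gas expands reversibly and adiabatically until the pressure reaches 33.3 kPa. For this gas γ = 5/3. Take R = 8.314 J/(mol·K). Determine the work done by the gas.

1090 J

P₁ = nRT₁/V₁ = 0.735×8.314×534/52.1 = 62.6 kPa.
Adiabatic: T₂/T₁ = (P₂/P₁)^((γ−1)/γ) ⇒ T₂ = 534×(0.532)^0.400 = 415 K; V₂ = 76.1 L.
ΔU = nCvΔT = 0.735×12.5×(415−534) = -1090 J.
Q = 0 for an adiabatic process, so W = −ΔU = 1090 J.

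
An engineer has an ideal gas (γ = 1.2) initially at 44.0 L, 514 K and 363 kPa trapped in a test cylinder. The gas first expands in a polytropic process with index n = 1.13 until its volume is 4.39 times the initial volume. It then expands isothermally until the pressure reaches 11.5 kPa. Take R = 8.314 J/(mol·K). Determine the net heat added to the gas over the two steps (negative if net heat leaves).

n = P₁V₁/(RT₁) = 363×44.0/(8.314×514) = 3.74 mol.
Step 1 — Polytropic n=1.13: T₂ = T₁(V₁/V₂)^(n−1) = 514×(0.228)^0.13 = 424 K; P₂ = P₁(V₁/V₂)^n = 68.2 kPa.
W = (P₁V₁−P₂V₂)/(n−1) = (363×44.0−68.2×193)/0.13 = 21500 J.
ΔU = nCvΔT = 3.74×41.6×(424−514) = -14000 J.
Q = ΔU + W = 7520 J.
State after step 1: P = 68.2 kPa, V = 193 L, T = 424 K.
Step 2 — Isothermal: T stays 424 K; PV = const ⇒ V₂ = 1150 L, P₂ = 11.5 kPa.
ΔU = 0 (ideal gas, T constant).
W = nRT ln(V₂/V₁) = 3.74×8.314×424×ln(5.93) = 23500 J.
Q = ΔU + W = 23500 J.
Net over both steps: W = 45000 J, Q = 31000 J, ΔU = -14000 J.

31000 J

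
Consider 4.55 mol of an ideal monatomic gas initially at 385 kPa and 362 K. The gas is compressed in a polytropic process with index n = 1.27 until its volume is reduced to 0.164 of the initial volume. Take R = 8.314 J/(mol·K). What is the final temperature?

V₁ = nRT₁/P₁ = 4.55×8.314×362/385 = 35.6 L.
Polytropic n=1.27: T₂ = T₁(V₁/V₂)^(n−1) = 362×(6.10)^0.27 = 590 K; P₂ = P₁(V₁/V₂)^n = 3820 kPa.

590 K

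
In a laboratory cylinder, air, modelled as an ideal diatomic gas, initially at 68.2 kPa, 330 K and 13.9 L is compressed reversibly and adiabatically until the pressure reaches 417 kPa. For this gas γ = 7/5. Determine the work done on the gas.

n = P₁V₁/(RT₁) = 68.2×13.9/(8.314×330) = 0.346 mol.
Adiabatic: T₂/T₁ = (P₂/P₁)^((γ−1)/γ) ⇒ T₂ = 330×(6.11)^0.286 = 554 K; V₂ = 3.81 L.
ΔU = nCvΔT = 0.346×20.8×(554−330) = 1610 J.
Q = 0 for an adiabatic process, so W = −ΔU = -1610 J.
Work done on the gas = −W_by = 1610 J.

1610 J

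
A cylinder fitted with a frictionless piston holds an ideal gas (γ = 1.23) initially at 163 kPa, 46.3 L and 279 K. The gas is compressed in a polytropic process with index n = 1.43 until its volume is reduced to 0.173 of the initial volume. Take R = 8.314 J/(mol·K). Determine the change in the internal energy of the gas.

n = P₁V₁/(RT₁) = 163×46.3/(8.314×279) = 3.25 mol.
Polytropic n=1.43: T₂ = T₁(V₁/V₂)^(n−1) = 279×(5.78)^0.43 = 593 K; P₂ = P₁(V₁/V₂)^n = 2000 kPa.
For an ideal gas ΔU = nCvΔT with Cv = R/(γ−1) = 36.1 J/(mol·K).
ΔU = 3.25×36.1×(593−279) = 37000 J.

37000 J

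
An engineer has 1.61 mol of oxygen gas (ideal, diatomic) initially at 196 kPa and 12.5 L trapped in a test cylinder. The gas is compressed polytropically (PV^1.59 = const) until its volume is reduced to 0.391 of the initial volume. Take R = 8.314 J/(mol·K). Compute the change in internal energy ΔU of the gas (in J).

4530 J

T₁ = P₁V₁/(nR) = 196×12.5/(1.61×8.314) = 183 K.
Polytropic n=1.59: T₂ = T₁(V₁/V₂)^(n−1) = 183×(2.56)^0.59 = 319 K; P₂ = P₁(V₁/V₂)^n = 872 kPa.
For an ideal gas ΔU = nCvΔT with Cv = (5/2)R = 20.8 J/(mol·K).
ΔU = 1.61×20.8×(319−183) = 4530 J.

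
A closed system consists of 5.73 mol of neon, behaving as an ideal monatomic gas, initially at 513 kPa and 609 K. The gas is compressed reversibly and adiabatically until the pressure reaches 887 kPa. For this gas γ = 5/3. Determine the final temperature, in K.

758 K

V₁ = nRT₁/P₁ = 5.73×8.314×609/513 = 56.6 L.
Adiabatic: T₂/T₁ = (P₂/P₁)^((γ−1)/γ) ⇒ T₂ = 609×(1.73)^0.400 = 758 K; V₂ = 40.7 L.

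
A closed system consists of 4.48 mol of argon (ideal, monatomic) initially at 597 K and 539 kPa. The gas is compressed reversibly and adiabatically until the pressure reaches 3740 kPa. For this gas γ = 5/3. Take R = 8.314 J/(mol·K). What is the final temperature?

1300 K

V₁ = nRT₁/P₁ = 4.48×8.314×597/539 = 41.3 L.
Adiabatic: T₂/T₁ = (P₂/P₁)^((γ−1)/γ) ⇒ T₂ = 597×(6.94)^0.400 = 1300 K; V₂ = 12.9 L.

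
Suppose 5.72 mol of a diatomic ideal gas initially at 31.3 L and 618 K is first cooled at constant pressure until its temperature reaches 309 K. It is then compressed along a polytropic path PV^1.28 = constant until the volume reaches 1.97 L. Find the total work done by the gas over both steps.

P₁ = nRT₁/V₁ = 5.72×8.314×618/31.3 = 939 kPa.
Step 1 — Isobaric: P stays 939 kPa; V/T = const ⇒ T₂ = 309 K, V₂ = 15.7 L.
W = PΔV = 939×(15.7−31.3) kPa·L = -14700 J.
ΔU = nCvΔT = 5.72×20.8×(309−618) = -36700 J.
Q = ΔU + W = nCpΔT = -51400 J.
State after step 1: P = 939 kPa, V = 15.7 L, T = 309 K.
Step 2 — Polytropic n=1.28: T₂ = T₁(V₁/V₂)^(n−1) = 309×(7.94)^0.28 = 552 K; P₂ = P₁(V₁/V₂)^n = 13300 kPa.
W = (P₁V₁−P₂V₂)/(n−1) = (939×15.7−13300×1.97)/0.28 = -41300 J.
ΔU = nCvΔT = 5.72×20.8×(552−309) = 28900 J.
Q = ΔU + W = -12400 J.
Net over both steps: W = -56000 J, Q = -63800 J, ΔU = -7840 J.

-56000 J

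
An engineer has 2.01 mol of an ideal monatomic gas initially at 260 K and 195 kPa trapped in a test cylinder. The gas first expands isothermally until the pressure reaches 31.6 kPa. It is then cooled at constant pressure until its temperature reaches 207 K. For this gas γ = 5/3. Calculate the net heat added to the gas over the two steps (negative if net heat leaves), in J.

5690 J

V₁ = nRT₁/P₁ = 2.01×8.314×260/195 = 22.3 L.
Step 1 — Isothermal: T stays 260 K; PV = const ⇒ V₂ = 137 L, P₂ = 31.6 kPa.
ΔU = 0 (ideal gas, T constant).
W = nRT ln(V₂/V₁) = 2.01×8.314×260×ln(6.17) = 7910 J.
Q = ΔU + W = 7910 J.
State after step 1: P = 31.6 kPa, V = 137 L, T = 260 K.
Step 2 — Isobaric: P stays 31.6 kPa; V/T = const ⇒ T₂ = 207 K, V₂ = 109 L.
W = PΔV = 31.6×(109−137) kPa·L = -886 J.
ΔU = nCvΔT = 2.01×12.5×(207−260) = -1330 J.
Q = ΔU + W = nCpΔT = -2210 J.
Net over both steps: W = 7020 J, Q = 5690 J, ΔU = -1330 J.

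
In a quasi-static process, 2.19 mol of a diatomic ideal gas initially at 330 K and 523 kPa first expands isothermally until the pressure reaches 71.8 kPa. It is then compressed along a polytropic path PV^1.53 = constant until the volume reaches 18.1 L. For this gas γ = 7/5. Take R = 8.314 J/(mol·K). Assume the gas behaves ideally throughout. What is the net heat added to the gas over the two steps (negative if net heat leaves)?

16500 J

V₁ = nRT₁/P₁ = 2.19×8.314×330/523 = 11.5 L.
Step 1 — Isothermal: T stays 330 K; PV = const ⇒ V₂ = 83.7 L, P₂ = 71.8 kPa.
ΔU = 0 (ideal gas, T constant).
W = nRT ln(V₂/V₁) = 2.19×8.314×330×ln(7.28) = 11900 J.
Q = ΔU + W = 11900 J.
State after step 1: P = 71.8 kPa, V = 83.7 L, T = 330 K.
Step 2 — Polytropic n=1.53: T₂ = T₁(V₁/V₂)^(n−1) = 330×(4.62)^0.53 = 743 K; P₂ = P₁(V₁/V₂)^n = 747 kPa.
W = (P₁V₁−P₂V₂)/(n−1) = (71.8×83.7−747×18.1)/0.53 = -14200 J.
ΔU = nCvΔT = 2.19×20.8×(743−330) = 18800 J.
Q = ΔU + W = 4610 J.
Net over both steps: W = -2250 J, Q = 16500 J, ΔU = 18800 J.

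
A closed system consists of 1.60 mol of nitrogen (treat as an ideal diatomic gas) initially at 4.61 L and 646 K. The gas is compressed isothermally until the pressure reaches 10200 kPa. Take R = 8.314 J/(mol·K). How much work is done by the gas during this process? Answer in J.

-14600 J

P₁ = nRT₁/V₁ = 1.60×8.314×646/4.61 = 1860 kPa.
Isothermal: T stays 646 K; PV = const ⇒ V₂ = 0.842 L, P₂ = 10200 kPa.
W = nRT ln(V₂/V₁) = 1.60×8.314×646×ln(0.183) = -14600 J.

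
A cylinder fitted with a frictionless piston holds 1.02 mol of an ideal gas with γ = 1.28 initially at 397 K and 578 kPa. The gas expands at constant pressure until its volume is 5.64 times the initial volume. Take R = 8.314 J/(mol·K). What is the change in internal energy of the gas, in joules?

55800 J

V₁ = nRT₁/P₁ = 1.02×8.314×397/578 = 5.82 L.
Isobaric: P stays 578 kPa; V/T = const ⇒ T₂ = 2240 K, V₂ = 32.9 L.
For an ideal gas ΔU = nCvΔT with Cv = R/(γ−1) = 29.7 J/(mol·K).
ΔU = 1.02×29.7×(2240−397) = 55800 J.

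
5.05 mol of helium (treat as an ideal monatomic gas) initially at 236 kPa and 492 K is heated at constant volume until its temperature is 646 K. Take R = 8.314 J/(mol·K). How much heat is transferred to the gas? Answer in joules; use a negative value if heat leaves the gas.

9700 J

V₁ = nRT₁/P₁ = 5.05×8.314×492/236 = 87.5 L.
Isochoric: V stays 87.5 L; P/T = const ⇒ T₂ = 646 K, P₂ = 310 kPa.
W = 0 (no volume change).
ΔU = nCvΔT = 5.05×12.5×(646−492) = 9700 J.
Q = ΔU = 9700 J.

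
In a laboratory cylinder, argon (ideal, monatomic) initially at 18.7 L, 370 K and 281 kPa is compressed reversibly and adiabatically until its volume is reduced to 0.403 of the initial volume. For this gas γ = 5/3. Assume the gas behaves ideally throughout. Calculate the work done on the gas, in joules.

6560 J

n = P₁V₁/(RT₁) = 281×18.7/(8.314×370) = 1.71 mol.
Adiabatic: TV^(γ−1) = const ⇒ T₂ = 370×(2.48)^0.667 = 678 K; PV^γ = const ⇒ P₂ = 1280 kPa.
ΔU = nCvΔT = 1.71×12.5×(678−370) = 6560 J.
Q = 0 for an adiabatic process, so W = −ΔU = -6560 J.
Work done on the gas = −W_by = 6560 J.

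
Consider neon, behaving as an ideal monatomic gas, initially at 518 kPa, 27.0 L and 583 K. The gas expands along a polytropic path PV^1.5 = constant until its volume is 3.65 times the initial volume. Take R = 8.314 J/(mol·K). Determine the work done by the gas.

13300 J

n = P₁V₁/(RT₁) = 518×27.0/(8.314×583) = 2.89 mol.
Polytropic n=1.5: T₂ = T₁(V₁/V₂)^(n−1) = 583×(0.274)^0.50 = 305 K; P₂ = P₁(V₁/V₂)^n = 74.3 kPa.
W = (P₁V₁−P₂V₂)/(n−1) = (518×27.0−74.3×98.5)/0.50 = 13300 J.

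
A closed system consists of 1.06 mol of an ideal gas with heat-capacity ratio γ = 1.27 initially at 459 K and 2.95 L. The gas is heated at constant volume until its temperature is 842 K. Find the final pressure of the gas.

2520 kPa

P₁ = nRT₁/V₁ = 1.06×8.314×459/2.95 = 1370 kPa.
Isochoric: V stays 2.95 L; P/T = const ⇒ T₂ = 842 K, P₂ = 2520 kPa.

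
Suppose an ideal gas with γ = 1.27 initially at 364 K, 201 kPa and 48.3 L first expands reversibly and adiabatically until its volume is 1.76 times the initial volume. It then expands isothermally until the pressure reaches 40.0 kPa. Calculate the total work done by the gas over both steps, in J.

12600 J

n = P₁V₁/(RT₁) = 201×48.3/(8.314×364) = 3.21 mol.
Step 1 — Adiabatic: TV^(γ−1) = const ⇒ T₂ = 364×(0.568)^0.270 = 312 K; PV^γ = const ⇒ P₂ = 98.0 kPa.
ΔU = nCvΔT = 3.21×30.8×(312−364) = -5090 J.
Q = 0 for an adiabatic process, so W = −ΔU = 5090 J.
State after step 1: P = 98.0 kPa, V = 85.0 L, T = 312 K.
Step 2 — Isothermal: T stays 312 K; PV = const ⇒ V₂ = 208 L, P₂ = 40.0 kPa.
ΔU = 0 (ideal gas, T constant).
W = nRT ln(V₂/V₁) = 3.21×8.314×312×ln(2.45) = 7470 J.
Q = ΔU + W = 7470 J.
Net over both steps: W = 12600 J, Q = 7470 J, ΔU = -5090 J.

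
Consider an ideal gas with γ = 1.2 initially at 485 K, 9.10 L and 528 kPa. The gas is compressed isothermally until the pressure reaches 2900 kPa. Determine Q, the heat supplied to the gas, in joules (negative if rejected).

-8180 J

n = P₁V₁/(RT₁) = 528×9.10/(8.314×485) = 1.19 mol.
Isothermal: T stays 485 K; PV = const ⇒ V₂ = 1.66 L, P₂ = 2900 kPa.
ΔU = 0 (ideal gas, T constant).
W = nRT ln(V₂/V₁) = 1.19×8.314×485×ln(0.182) = -8180 J.
Q = ΔU + W = -8180 J.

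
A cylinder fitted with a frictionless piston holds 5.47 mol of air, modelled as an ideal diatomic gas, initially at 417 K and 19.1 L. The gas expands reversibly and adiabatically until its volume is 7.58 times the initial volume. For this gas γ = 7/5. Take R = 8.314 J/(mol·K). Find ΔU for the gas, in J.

-26300 J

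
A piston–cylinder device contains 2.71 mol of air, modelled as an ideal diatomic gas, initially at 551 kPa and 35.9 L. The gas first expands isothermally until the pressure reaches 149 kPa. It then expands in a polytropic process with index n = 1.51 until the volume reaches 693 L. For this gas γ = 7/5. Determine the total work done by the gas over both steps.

T₁ = P₁V₁/(nR) = 551×35.9/(2.71×8.314) = 878 K.
Step 1 — Isothermal: T stays 878 K; PV = const ⇒ V₂ = 133 L, P₂ = 149 kPa.
ΔU = 0 (ideal gas, T constant).
W = nRT ln(V₂/V₁) = 2.71×8.314×878×ln(3.70) = 25900 J.
Q = ΔU + W = 25900 J.
State after step 1: P = 149 kPa, V = 133 L, T = 878 K.
Step 2 — Polytropic n=1.51: T₂ = T₁(V₁/V₂)^(n−1) = 878×(0.192)^0.51 = 378 K; P₂ = P₁(V₁/V₂)^n = 12.3 kPa.
W = (P₁V₁−P₂V₂)/(n−1) = (149×133−12.3×693)/0.51 = 22100 J.
ΔU = nCvΔT = 2.71×20.8×(378−878) = -28200 J.
Q = ΔU + W = -6070 J.
Net over both steps: W = 48000 J, Q = 19800 J, ΔU = -28200 J.

48000 J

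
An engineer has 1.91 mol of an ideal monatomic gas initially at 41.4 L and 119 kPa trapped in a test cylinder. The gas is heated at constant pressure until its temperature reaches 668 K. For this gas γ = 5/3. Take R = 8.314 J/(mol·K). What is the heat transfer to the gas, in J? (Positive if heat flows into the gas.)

T₁ = P₁V₁/(nR) = 119×41.4/(1.91×8.314) = 310 K.
Isobaric: P stays 119 kPa; V/T = const ⇒ T₂ = 668 K, V₂ = 89.1 L.
W = PΔV = 119×(89.1−41.4) kPa·L = 5680 J.
ΔU = nCvΔT = 1.91×12.5×(668−310) = 8520 J.
Q = ΔU + W = nCpΔT = 14200 J.

14200 J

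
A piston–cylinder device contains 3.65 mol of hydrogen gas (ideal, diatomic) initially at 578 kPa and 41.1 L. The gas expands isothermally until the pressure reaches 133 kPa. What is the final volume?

T₁ = P₁V₁/(nR) = 578×41.1/(3.65×8.314) = 783 K.
Isothermal: T stays 783 K; PV = const ⇒ V₂ = 179 L, P₂ = 133 kPa.

179 L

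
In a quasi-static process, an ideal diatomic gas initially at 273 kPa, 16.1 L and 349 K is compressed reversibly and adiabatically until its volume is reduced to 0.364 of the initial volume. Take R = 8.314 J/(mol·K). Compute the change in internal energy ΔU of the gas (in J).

n = P₁V₁/(RT₁) = 273×16.1/(8.314×349) = 1.51 mol.
Adiabatic: TV^(γ−1) = const ⇒ T₂ = 349×(2.75)^0.400 = 523 K; PV^γ = const ⇒ P₂ = 1120 kPa.
For an ideal gas ΔU = nCvΔT with Cv = (5/2)R = 20.8 J/(mol·K).
ΔU = 1.51×20.8×(523−349) = 5470 J.

5470 J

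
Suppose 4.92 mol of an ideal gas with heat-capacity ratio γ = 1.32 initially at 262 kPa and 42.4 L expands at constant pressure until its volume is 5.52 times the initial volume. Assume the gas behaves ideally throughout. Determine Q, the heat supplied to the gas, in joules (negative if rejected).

207000 J

T₁ = P₁V₁/(nR) = 262×42.4/(4.92×8.314) = 272 K.
Isobaric: P stays 262 kPa; V/T = const ⇒ T₂ = 1500 K, V₂ = 234 L.
W = PΔV = 262×(234−42.4) kPa·L = 50200 J.
ΔU = nCvΔT = 4.92×26.0×(1500−272) = 157000 J.
Q = ΔU + W = nCpΔT = 207000 J.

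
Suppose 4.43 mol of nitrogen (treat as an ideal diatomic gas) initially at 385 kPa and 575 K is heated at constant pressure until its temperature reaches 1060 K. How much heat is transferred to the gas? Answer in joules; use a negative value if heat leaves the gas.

62500 J

V₁ = nRT₁/P₁ = 4.43×8.314×575/385 = 55.0 L.
Isobaric: P stays 385 kPa; V/T = const ⇒ T₂ = 1060 K, V₂ = 101 L.
W = PΔV = 385×(101−55.0) kPa·L = 17900 J.
ΔU = nCvΔT = 4.43×20.8×(1060−575) = 44700 J.
Q = ΔU + W = nCpΔT = 62500 J.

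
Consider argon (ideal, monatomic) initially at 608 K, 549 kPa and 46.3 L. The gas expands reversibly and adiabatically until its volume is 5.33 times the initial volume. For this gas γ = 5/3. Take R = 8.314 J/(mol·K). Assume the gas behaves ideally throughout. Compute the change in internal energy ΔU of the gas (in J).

n = P₁V₁/(RT₁) = 549×46.3/(8.314×608) = 5.03 mol.
Adiabatic: TV^(γ−1) = const ⇒ T₂ = 608×(0.188)^0.667 = 199 K; PV^γ = const ⇒ P₂ = 33.8 kPa.
For an ideal gas ΔU = nCvΔT with Cv = (3/2)R = 12.5 J/(mol·K).
ΔU = 5.03×12.5×(199−608) = -25600 J.

-25600 J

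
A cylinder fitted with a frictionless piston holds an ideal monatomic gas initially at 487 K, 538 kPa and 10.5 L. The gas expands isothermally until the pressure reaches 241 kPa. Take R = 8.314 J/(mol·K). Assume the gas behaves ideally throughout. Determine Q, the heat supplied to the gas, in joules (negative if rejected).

n = P₁V₁/(RT₁) = 538×10.5/(8.314×487) = 1.40 mol.
Isothermal: T stays 487 K; PV = const ⇒ V₂ = 23.4 L, P₂ = 241 kPa.
ΔU = 0 (ideal gas, T constant).
W = nRT ln(V₂/V₁) = 1.40×8.314×487×ln(2.23) = 4540 J.
Q = ΔU + W = 4540 J.

4540 J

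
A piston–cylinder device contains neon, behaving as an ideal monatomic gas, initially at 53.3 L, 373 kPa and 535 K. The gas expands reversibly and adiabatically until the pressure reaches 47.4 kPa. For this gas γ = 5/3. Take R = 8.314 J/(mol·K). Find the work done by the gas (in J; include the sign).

n = P₁V₁/(RT₁) = 373×53.3/(8.314×535) = 4.47 mol.
Adiabatic: T₂/T₁ = (P₂/P₁)^((γ−1)/γ) ⇒ T₂ = 535×(0.127)^0.400 = 234 K; V₂ = 184 L.
ΔU = nCvΔT = 4.47×12.5×(234−535) = -16800 J.
Q = 0 for an adiabatic process, so W = −ΔU = 16800 J.

16800 J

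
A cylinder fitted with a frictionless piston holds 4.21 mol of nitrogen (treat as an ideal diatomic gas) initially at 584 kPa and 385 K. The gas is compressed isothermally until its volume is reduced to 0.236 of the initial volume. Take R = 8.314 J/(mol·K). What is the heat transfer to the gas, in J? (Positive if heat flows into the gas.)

V₁ = nRT₁/P₁ = 4.21×8.314×385/584 = 23.1 L.
Isothermal: T stays 385 K; PV = const ⇒ V₂ = 5.45 L, P₂ = 2470 kPa.
ΔU = 0 (ideal gas, T constant).
W = nRT ln(V₂/V₁) = 4.21×8.314×385×ln(0.236) = -19500 J.
Q = ΔU + W = -19500 J.

-19500 J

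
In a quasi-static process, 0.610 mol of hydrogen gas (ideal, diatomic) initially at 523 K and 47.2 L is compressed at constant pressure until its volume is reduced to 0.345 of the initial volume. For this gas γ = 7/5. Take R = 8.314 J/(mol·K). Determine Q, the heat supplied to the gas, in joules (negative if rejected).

-6080 J

P₁ = nRT₁/V₁ = 0.610×8.314×523/47.2 = 56.2 kPa.
Isobaric: P stays 56.2 kPa; V/T = const ⇒ T₂ = 180 K, V₂ = 16.3 L.
W = PΔV = 56.2×(16.3−47.2) kPa·L = -1740 J.
ΔU = nCvΔT = 0.610×20.8×(180−523) = -4340 J.
Q = ΔU + W = nCpΔT = -6080 J.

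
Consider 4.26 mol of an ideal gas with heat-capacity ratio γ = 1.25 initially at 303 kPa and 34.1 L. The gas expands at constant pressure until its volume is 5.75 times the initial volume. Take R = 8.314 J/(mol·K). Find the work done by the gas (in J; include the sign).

T₁ = P₁V₁/(nR) = 303×34.1/(4.26×8.314) = 292 K.
Isobaric: P stays 303 kPa; V/T = const ⇒ T₂ = 1680 K, V₂ = 196 L.
W = PΔV = 303×(196−34.1) kPa·L = 49100 J.

49100 J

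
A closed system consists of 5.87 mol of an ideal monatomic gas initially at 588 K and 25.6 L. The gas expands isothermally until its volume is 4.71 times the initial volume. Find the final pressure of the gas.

238 kPa

P₁ = nRT₁/V₁ = 5.87×8.314×588/25.6 = 1120 kPa.
Isothermal: T stays 588 K; PV = const ⇒ V₂ = 121 L, P₂ = 238 kPa.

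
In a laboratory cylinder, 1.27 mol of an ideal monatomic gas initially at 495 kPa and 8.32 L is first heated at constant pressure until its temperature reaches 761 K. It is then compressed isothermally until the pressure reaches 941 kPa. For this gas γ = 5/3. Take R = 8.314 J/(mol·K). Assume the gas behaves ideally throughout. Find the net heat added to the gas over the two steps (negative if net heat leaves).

T₁ = P₁V₁/(nR) = 495×8.32/(1.27×8.314) = 390 K.
Step 1 — Isobaric: P stays 495 kPa; V/T = const ⇒ T₂ = 761 K, V₂ = 16.2 L.
W = PΔV = 495×(16.2−8.32) kPa·L = 3920 J.
ΔU = nCvΔT = 1.27×12.5×(761−390) = 5880 J.
Q = ΔU + W = nCpΔT = 9790 J.
State after step 1: P = 495 kPa, V = 16.2 L, T = 761 K.
Step 2 — Isothermal: T stays 761 K; PV = const ⇒ V₂ = 8.54 L, P₂ = 941 kPa.
ΔU = 0 (ideal gas, T constant).
W = nRT ln(V₂/V₁) = 1.27×8.314×761×ln(0.526) = -5160 J.
Q = ΔU + W = -5160 J.
Net over both steps: W = -1240 J, Q = 4630 J, ΔU = 5880 J.

4630 J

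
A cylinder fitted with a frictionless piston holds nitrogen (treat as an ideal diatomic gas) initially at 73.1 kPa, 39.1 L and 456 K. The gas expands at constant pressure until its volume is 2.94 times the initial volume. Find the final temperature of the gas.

1340 K

Isobaric: P stays 73.1 kPa; V/T = const ⇒ T₂ = 1340 K, V₂ = 115 L.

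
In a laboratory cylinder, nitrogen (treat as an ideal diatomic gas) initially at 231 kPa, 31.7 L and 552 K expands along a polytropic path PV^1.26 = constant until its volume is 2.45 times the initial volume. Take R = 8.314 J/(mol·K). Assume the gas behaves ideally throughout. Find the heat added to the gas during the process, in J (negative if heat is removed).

n = P₁V₁/(RT₁) = 231×31.7/(8.314×552) = 1.60 mol.
Polytropic n=1.26: T₂ = T₁(V₁/V₂)^(n−1) = 552×(0.408)^0.26 = 437 K; P₂ = P₁(V₁/V₂)^n = 74.7 kPa.
W = (P₁V₁−P₂V₂)/(n−1) = (231×31.7−74.7×77.7)/0.26 = 5850 J.
ΔU = nCvΔT = 1.60×20.8×(437−552) = -3800 J.
Q = ΔU + W = 2050 J.

2050 J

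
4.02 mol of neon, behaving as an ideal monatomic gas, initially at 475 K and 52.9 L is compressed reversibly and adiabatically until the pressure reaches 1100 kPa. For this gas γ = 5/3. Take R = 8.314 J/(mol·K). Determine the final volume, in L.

24.3 L

P₁ = nRT₁/V₁ = 4.02×8.314×475/52.9 = 300 kPa.
Adiabatic: T₂/T₁ = (P₂/P₁)^((γ−1)/γ) ⇒ T₂ = 475×(3.67)^0.400 = 799 K; V₂ = 24.3 L.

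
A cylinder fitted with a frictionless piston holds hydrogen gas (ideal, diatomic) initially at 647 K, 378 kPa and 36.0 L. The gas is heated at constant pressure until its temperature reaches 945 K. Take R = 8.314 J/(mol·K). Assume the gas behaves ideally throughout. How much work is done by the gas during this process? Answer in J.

n = P₁V₁/(RT₁) = 378×36.0/(8.314×647) = 2.53 mol.
Isobaric: P stays 378 kPa; V/T = const ⇒ T₂ = 945 K, V₂ = 52.6 L.
W = PΔV = 378×(52.6−36.0) kPa·L = 6270 J.

6270 J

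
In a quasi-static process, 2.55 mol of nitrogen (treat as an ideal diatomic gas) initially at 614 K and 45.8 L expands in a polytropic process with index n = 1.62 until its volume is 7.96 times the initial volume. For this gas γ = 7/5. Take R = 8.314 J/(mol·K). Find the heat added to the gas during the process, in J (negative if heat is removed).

P₁ = nRT₁/V₁ = 2.55×8.314×614/45.8 = 284 kPa.
Polytropic n=1.62: T₂ = T₁(V₁/V₂)^(n−1) = 614×(0.126)^0.62 = 170 K; P₂ = P₁(V₁/V₂)^n = 9.87 kPa.
W = (P₁V₁−P₂V₂)/(n−1) = (284×45.8−9.87×365)/0.62 = 15200 J.
ΔU = nCvΔT = 2.55×20.8×(170−614) = -23600 J.
Q = ΔU + W = -8360 J.

-8360 J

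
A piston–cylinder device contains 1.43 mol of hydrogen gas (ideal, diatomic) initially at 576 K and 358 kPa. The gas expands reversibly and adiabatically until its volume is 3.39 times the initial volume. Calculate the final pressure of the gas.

64.8 kPa

V₁ = nRT₁/P₁ = 1.43×8.314×576/358 = 19.1 L.
Adiabatic: TV^(γ−1) = const ⇒ T₂ = 576×(0.295)^0.400 = 353 K; PV^γ = const ⇒ P₂ = 64.8 kPa.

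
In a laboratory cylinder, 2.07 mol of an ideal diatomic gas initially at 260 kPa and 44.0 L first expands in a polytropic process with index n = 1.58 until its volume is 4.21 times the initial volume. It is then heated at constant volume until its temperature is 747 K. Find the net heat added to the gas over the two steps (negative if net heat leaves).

14700 J

T₁ = P₁V₁/(nR) = 260×44.0/(2.07×8.314) = 665 K.
Step 1 — Polytropic n=1.58: T₂ = T₁(V₁/V₂)^(n−1) = 665×(0.238)^0.58 = 289 K; P₂ = P₁(V₁/V₂)^n = 26.8 kPa.
W = (P₁V₁−P₂V₂)/(n−1) = (260×44.0−26.8×185)/0.58 = 11200 J.
ΔU = nCvΔT = 2.07×20.8×(289−665) = -16200 J.
Q = ΔU + W = -5020 J.
State after step 1: P = 26.8 kPa, V = 185 L, T = 289 K.
Step 2 — Isochoric: V stays 185 L; P/T = const ⇒ T₂ = 747 K, P₂ = 69.4 kPa.
W = 0 (no volume change).
ΔU = nCvΔT = 2.07×20.8×(747−289) = 19700 J.
Q = ΔU = 19700 J.
Net over both steps: W = 11200 J, Q = 14700 J, ΔU = 3540 J.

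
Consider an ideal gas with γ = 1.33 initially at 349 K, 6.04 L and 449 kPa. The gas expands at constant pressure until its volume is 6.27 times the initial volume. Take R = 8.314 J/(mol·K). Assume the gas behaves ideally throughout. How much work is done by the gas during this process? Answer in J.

n = P₁V₁/(RT₁) = 449×6.04/(8.314×349) = 0.935 mol.
Isobaric: P stays 449 kPa; V/T = const ⇒ T₂ = 2190 K, V₂ = 37.9 L.
W = PΔV = 449×(37.9−6.04) kPa·L = 14300 J.

14300 J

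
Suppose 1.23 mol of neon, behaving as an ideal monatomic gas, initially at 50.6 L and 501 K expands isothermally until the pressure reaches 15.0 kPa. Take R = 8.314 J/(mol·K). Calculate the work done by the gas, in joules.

9780 J

P₁ = nRT₁/V₁ = 1.23×8.314×501/50.6 = 101 kPa.
Isothermal: T stays 501 K; PV = const ⇒ V₂ = 342 L, P₂ = 15.0 kPa.
W = nRT ln(V₂/V₁) = 1.23×8.314×501×ln(6.75) = 9780 J.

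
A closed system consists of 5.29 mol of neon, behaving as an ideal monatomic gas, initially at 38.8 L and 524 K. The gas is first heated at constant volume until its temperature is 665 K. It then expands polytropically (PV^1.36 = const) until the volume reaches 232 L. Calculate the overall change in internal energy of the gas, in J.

-11500 J

P₁ = nRT₁/V₁ = 5.29×8.314×524/38.8 = 594 kPa.
Step 1 — Isochoric: V stays 38.8 L; P/T = const ⇒ T₂ = 665 K, P₂ = 754 kPa.
W = 0 (no volume change).
ΔU = nCvΔT = 5.29×12.5×(665−524) = 9300 J.
Q = ΔU = 9300 J.
State after step 1: P = 754 kPa, V = 38.8 L, T = 665 K.
Step 2 — Polytropic n=1.36: T₂ = T₁(V₁/V₂)^(n−1) = 665×(0.167)^0.36 = 349 K; P₂ = P₁(V₁/V₂)^n = 66.2 kPa.
W = (P₁V₁−P₂V₂)/(n−1) = (754×38.8−66.2×232)/0.36 = 38600 J.
ΔU = nCvΔT = 5.29×12.5×(349−665) = -20800 J.
Q = ΔU + W = 17700 J.
Net over both steps: W = 38600 J, Q = 27000 J, ΔU = -11500 J.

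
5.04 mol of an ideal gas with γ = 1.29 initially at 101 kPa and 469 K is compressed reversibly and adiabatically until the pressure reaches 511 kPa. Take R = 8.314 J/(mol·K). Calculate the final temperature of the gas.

V₁ = nRT₁/P₁ = 5.04×8.314×469/101 = 195 L.
Adiabatic: T₂/T₁ = (P₂/P₁)^((γ−1)/γ) ⇒ T₂ = 469×(5.06)^0.225 = 675 K; V₂ = 55.4 L.

675 K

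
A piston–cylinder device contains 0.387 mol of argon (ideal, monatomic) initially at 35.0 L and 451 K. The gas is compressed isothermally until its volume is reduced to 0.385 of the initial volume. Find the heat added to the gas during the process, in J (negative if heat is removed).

P₁ = nRT₁/V₁ = 0.387×8.314×451/35.0 = 41.5 kPa.
Isothermal: T stays 451 K; PV = const ⇒ V₂ = 13.5 L, P₂ = 108 kPa.
ΔU = 0 (ideal gas, T constant).
W = nRT ln(V₂/V₁) = 0.387×8.314×451×ln(0.385) = -1390 J.
Q = ΔU + W = -1390 J.

-1390 J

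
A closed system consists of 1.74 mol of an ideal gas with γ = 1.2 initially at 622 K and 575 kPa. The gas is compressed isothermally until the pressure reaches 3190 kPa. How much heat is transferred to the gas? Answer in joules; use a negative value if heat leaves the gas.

V₁ = nRT₁/P₁ = 1.74×8.314×622/575 = 15.6 L.
Isothermal: T stays 622 K; PV = const ⇒ V₂ = 2.82 L, P₂ = 3190 kPa.
ΔU = 0 (ideal gas, T constant).
W = nRT ln(V₂/V₁) = 1.74×8.314×622×ln(0.180) = -15400 J.
Q = ΔU + W = -15400 J.

-15400 J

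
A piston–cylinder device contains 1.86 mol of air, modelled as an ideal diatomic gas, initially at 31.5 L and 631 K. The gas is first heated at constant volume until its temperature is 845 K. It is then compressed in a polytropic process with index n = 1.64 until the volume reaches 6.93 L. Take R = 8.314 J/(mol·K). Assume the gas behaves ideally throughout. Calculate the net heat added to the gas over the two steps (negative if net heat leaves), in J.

28300 J

P₁ = nRT₁/V₁ = 1.86×8.314×631/31.5 = 310 kPa.
Step 1 — Isochoric: V stays 31.5 L; P/T = const ⇒ T₂ = 845 K, P₂ = 415 kPa.
W = 0 (no volume change).
ΔU = nCvΔT = 1.86×20.8×(845−631) = 8270 J.
Q = ΔU = 8270 J.
State after step 1: P = 415 kPa, V = 31.5 L, T = 845 K.
Step 2 — Polytropic n=1.64: T₂ = T₁(V₁/V₂)^(n−1) = 845×(4.55)^0.64 = 2230 K; P₂ = P₁(V₁/V₂)^n = 4970 kPa.
W = (P₁V₁−P₂V₂)/(n−1) = (415×31.5−4970×6.93)/0.64 = -33400 J.
ΔU = nCvΔT = 1.86×20.8×(2230−845) = 53400 J.
Q = ΔU + W = 20000 J.
Net over both steps: W = -33400 J, Q = 28300 J, ΔU = 61700 J.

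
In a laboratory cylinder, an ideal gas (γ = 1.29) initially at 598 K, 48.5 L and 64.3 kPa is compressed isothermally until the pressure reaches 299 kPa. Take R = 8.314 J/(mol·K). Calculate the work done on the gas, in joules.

n = P₁V₁/(RT₁) = 64.3×48.5/(8.314×598) = 0.627 mol.
Isothermal: T stays 598 K; PV = const ⇒ V₂ = 10.4 L, P₂ = 299 kPa.
W = nRT ln(V₂/V₁) = 0.627×8.314×598×ln(0.215) = -4790 J.
Work done on the gas = −W_by = 4790 J.

4790 J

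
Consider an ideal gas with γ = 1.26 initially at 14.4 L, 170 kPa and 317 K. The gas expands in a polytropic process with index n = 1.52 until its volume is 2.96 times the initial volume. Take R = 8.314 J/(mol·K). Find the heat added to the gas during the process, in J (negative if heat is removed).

-2030 J

n = P₁V₁/(RT₁) = 170×14.4/(8.314×317) = 0.929 mol.
Polytropic n=1.52: T₂ = T₁(V₁/V₂)^(n−1) = 317×(0.338)^0.52 = 180 K; P₂ = P₁(V₁/V₂)^n = 32.7 kPa.
W = (P₁V₁−P₂V₂)/(n−1) = (170×14.4−32.7×42.6)/0.52 = 2030 J.
ΔU = nCvΔT = 0.929×32.0×(180−317) = -4060 J.
Q = ΔU + W = -2030 J.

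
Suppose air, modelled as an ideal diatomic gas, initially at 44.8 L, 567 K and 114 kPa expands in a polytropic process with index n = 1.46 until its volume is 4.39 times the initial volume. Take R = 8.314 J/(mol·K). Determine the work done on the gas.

-5480 J

n = P₁V₁/(RT₁) = 114×44.8/(8.314×567) = 1.08 mol.
Polytropic n=1.46: T₂ = T₁(V₁/V₂)^(n−1) = 567×(0.228)^0.46 = 287 K; P₂ = P₁(V₁/V₂)^n = 13.1 kPa.
W = (P₁V₁−P₂V₂)/(n−1) = (114×44.8−13.1×197)/0.46 = 5480 J.
Work done on the gas = −W_by = -5480 J.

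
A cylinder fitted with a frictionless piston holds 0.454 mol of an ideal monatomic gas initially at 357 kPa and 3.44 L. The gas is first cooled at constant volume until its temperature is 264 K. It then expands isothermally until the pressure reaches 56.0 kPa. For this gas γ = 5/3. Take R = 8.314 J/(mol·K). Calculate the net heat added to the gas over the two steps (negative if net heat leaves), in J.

T₁ = P₁V₁/(nR) = 357×3.44/(0.454×8.314) = 325 K.
Step 1 — Isochoric: V stays 3.44 L; P/T = const ⇒ T₂ = 264 K, P₂ = 290 kPa.
W = 0 (no volume change).
ΔU = nCvΔT = 0.454×12.5×(264−325) = -347 J.
Q = ΔU = -347 J.
State after step 1: P = 290 kPa, V = 3.44 L, T = 264 K.
Step 2 — Isothermal: T stays 264 K; PV = const ⇒ V₂ = 17.8 L, P₂ = 56.0 kPa.
ΔU = 0 (ideal gas, T constant).
W = nRT ln(V₂/V₁) = 0.454×8.314×264×ln(5.17) = 1640 J.
Q = ΔU + W = 1640 J.
Net over both steps: W = 1640 J, Q = 1290 J, ΔU = -347 J.

1290 J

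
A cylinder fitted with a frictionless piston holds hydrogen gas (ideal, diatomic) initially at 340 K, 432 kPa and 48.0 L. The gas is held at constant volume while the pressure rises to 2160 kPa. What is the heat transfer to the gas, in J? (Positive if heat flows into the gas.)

n = P₁V₁/(RT₁) = 432×48.0/(8.314×340) = 7.34 mol.
Isochoric: V stays 48.0 L; P/T = const ⇒ T₂ = 1700 K, P₂ = 2160 kPa.
W = 0 (no volume change).
ΔU = nCvΔT = 7.34×20.8×(1700−340) = 207000 J.
Q = ΔU = 207000 J.

207000 J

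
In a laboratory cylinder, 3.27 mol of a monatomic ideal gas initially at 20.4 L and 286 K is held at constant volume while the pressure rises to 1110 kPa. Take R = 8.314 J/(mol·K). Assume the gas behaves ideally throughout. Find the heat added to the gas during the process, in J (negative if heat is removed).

22300 J

P₁ = nRT₁/V₁ = 3.27×8.314×286/20.4 = 381 kPa.
Isochoric: V stays 20.4 L; P/T = const ⇒ T₂ = 833 K, P₂ = 1110 kPa.
W = 0 (no volume change).
ΔU = nCvΔT = 3.27×12.5×(833−286) = 22300 J.
Q = ΔU = 22300 J.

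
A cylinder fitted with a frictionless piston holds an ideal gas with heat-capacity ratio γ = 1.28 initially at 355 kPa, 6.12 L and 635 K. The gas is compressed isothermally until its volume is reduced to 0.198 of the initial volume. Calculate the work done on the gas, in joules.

3520 J

n = P₁V₁/(RT₁) = 355×6.12/(8.314×635) = 0.412 mol.
Isothermal: T stays 635 K; PV = const ⇒ V₂ = 1.21 L, P₂ = 1790 kPa.
W = nRT ln(V₂/V₁) = 0.412×8.314×635×ln(0.198) = -3520 J.
Work done on the gas = −W_by = 3520 J.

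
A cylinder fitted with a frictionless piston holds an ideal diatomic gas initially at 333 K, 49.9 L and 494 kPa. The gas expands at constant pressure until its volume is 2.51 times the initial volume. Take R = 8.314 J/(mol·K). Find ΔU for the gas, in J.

n = P₁V₁/(RT₁) = 494×49.9/(8.314×333) = 8.90 mol.
Isobaric: P stays 494 kPa; V/T = const ⇒ T₂ = 836 K, V₂ = 125 L.
For an ideal gas ΔU = nCvΔT with Cv = (5/2)R = 20.8 J/(mol·K).
ΔU = 8.90×20.8×(836−333) = 93100 J.

93100 J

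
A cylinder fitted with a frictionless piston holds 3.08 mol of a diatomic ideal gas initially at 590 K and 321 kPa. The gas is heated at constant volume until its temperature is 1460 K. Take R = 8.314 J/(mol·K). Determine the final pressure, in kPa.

V₁ = nRT₁/P₁ = 3.08×8.314×590/321 = 47.1 L.
Isochoric: V stays 47.1 L; P/T = const ⇒ T₂ = 1460 K, P₂ = 794 kPa.

794 kPa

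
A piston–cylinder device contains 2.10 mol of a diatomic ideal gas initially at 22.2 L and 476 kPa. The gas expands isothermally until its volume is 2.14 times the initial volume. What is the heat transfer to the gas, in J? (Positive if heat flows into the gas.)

8040 J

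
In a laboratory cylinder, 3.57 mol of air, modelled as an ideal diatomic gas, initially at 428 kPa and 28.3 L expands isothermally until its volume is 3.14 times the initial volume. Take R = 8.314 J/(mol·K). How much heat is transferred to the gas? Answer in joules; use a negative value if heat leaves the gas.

T₁ = P₁V₁/(nR) = 428×28.3/(3.57×8.314) = 408 K.
Isothermal: T stays 408 K; PV = const ⇒ V₂ = 88.9 L, P₂ = 136 kPa.
ΔU = 0 (ideal gas, T constant).
W = nRT ln(V₂/V₁) = 3.57×8.314×408×ln(3.14) = 13900 J.
Q = ΔU + W = 13900 J.

13900 J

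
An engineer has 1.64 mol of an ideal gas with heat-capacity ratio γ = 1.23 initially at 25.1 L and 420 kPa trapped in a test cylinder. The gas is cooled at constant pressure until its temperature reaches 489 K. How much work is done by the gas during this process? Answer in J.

T₁ = P₁V₁/(nR) = 420×25.1/(1.64×8.314) = 773 K.
Isobaric: P stays 420 kPa; V/T = const ⇒ T₂ = 489 K, V₂ = 15.9 L.
W = PΔV = 420×(15.9−25.1) kPa·L = -3870 J.

-3870 J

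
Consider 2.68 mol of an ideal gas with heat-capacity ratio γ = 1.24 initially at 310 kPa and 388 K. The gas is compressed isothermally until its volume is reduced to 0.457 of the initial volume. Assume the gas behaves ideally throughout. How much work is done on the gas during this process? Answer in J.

V₁ = nRT₁/P₁ = 2.68×8.314×388/310 = 27.9 L.
Isothermal: T stays 388 K; PV = const ⇒ V₂ = 12.7 L, P₂ = 678 kPa.
W = nRT ln(V₂/V₁) = 2.68×8.314×388×ln(0.457) = -6770 J.
Work done on the gas = −W_by = 6770 J.

6770 J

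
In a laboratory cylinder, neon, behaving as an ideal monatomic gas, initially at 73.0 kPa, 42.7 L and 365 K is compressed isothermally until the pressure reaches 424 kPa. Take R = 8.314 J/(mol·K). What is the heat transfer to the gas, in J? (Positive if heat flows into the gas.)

n = P₁V₁/(RT₁) = 73.0×42.7/(8.314×365) = 1.03 mol.
Isothermal: T stays 365 K; PV = const ⇒ V₂ = 7.35 L, P₂ = 424 kPa.
ΔU = 0 (ideal gas, T constant).
W = nRT ln(V₂/V₁) = 1.03×8.314×365×ln(0.172) = -5480 J.
Q = ΔU + W = -5480 J.

-5480 J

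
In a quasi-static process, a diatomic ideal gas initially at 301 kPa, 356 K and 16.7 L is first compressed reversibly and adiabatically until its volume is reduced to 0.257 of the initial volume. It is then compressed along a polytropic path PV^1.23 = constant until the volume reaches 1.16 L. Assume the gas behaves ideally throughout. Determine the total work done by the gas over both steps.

-22300 J

n = P₁V₁/(RT₁) = 301×16.7/(8.314×356) = 1.70 mol.
Step 1 — Adiabatic: TV^(γ−1) = const ⇒ T₂ = 356×(3.89)^0.400 = 613 K; PV^γ = const ⇒ P₂ = 2020 kPa.
ΔU = nCvΔT = 1.70×20.8×(613−356) = 9070 J.
Q = 0 for an adiabatic process, so W = −ΔU = -9070 J.
State after step 1: P = 2020 kPa, V = 4.29 L, T = 613 K.
Step 2 — Polytropic n=1.23: T₂ = T₁(V₁/V₂)^(n−1) = 613×(3.70)^0.23 = 828 K; P₂ = P₁(V₁/V₂)^n = 10100 kPa.
W = (P₁V₁−P₂V₂)/(n−1) = (2020×4.29−10100×1.16)/0.23 = -13200 J.
ΔU = nCvΔT = 1.70×20.8×(828−613) = 7600 J.
Q = ΔU + W = -5620 J.
Net over both steps: W = -22300 J, Q = -5620 J, ΔU = 16700 J.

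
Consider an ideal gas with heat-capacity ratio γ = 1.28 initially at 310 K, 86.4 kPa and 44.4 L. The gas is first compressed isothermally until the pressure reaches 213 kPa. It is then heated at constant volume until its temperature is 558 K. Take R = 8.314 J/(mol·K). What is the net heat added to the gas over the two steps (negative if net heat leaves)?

7500 J

n = P₁V₁/(RT₁) = 86.4×44.4/(8.314×310) = 1.49 mol.
Step 1 — Isothermal: T stays 310 K; PV = const ⇒ V₂ = 18.0 L, P₂ = 213 kPa.
ΔU = 0 (ideal gas, T constant).
W = nRT ln(V₂/V₁) = 1.49×8.314×310×ln(0.406) = -3460 J.
Q = ΔU + W = -3460 J.
State after step 1: P = 213 kPa, V = 18.0 L, T = 310 K.
Step 2 — Isochoric: V stays 18.0 L; P/T = const ⇒ T₂ = 558 K, P₂ = 383 kPa.
W = 0 (no volume change).
ΔU = nCvΔT = 1.49×29.7×(558−310) = 11000 J.
Q = ΔU = 11000 J.
Net over both steps: W = -3460 J, Q = 7500 J, ΔU = 11000 J.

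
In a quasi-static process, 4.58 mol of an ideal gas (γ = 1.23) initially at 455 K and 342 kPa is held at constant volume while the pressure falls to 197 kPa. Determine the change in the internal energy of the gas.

V₁ = nRT₁/P₁ = 4.58×8.314×455/342 = 50.7 L.
Isochoric: V stays 50.7 L; P/T = const ⇒ T₂ = 262 K, P₂ = 197 kPa.
For an ideal gas ΔU = nCvΔT with Cv = R/(γ−1) = 36.1 J/(mol·K).
ΔU = 4.58×36.1×(262−455) = -31900 J.

-31900 J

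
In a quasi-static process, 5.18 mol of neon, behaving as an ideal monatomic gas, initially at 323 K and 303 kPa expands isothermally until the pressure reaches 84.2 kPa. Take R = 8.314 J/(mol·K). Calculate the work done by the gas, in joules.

V₁ = nRT₁/P₁ = 5.18×8.314×323/303 = 45.9 L.
Isothermal: T stays 323 K; PV = const ⇒ V₂ = 165 L, P₂ = 84.2 kPa.
W = nRT ln(V₂/V₁) = 5.18×8.314×323×ln(3.60) = 17800 J.

17800 J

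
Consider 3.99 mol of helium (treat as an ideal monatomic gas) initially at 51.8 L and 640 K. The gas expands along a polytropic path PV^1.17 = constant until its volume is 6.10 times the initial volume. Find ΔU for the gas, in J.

-8430 J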